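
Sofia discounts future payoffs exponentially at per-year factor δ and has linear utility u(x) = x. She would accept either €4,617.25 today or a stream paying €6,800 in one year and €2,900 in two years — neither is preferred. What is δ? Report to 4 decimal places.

Equating present values: 4617.25 = 6800δ + 2900δ².
So 2900δ² + 6800δ − 4617.25 = 0.
δ = (−6800 + √(6800² + 4·2900·4617.25)) / (2·2900) = (−6800 + √99800100.00) / 5800 ≈ 0.5500.

δ ≈ 0.5500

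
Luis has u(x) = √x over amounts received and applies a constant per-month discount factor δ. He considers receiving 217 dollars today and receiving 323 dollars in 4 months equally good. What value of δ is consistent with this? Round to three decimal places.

Indifference means u(217) = δ^4 · u(323), so δ^4 = u(217)/u(323).
With u(x) = √x: δ^4 = √217/√323 = √(217/323) = 0.81965.
Taking the 4th root: δ = 0.81965^(1/4) ≈ 0.951.

δ ≈ 0.951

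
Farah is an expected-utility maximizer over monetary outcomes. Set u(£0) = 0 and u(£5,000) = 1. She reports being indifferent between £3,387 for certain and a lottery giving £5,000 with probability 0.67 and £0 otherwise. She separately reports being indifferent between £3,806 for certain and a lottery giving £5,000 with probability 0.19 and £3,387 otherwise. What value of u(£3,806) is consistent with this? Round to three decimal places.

0.733

First, u(£3,387) = 0.67·u(£5,000) + 0.33·u(£0) = 0.67.
The second indifference gives u(£3,806) = 0.19·u(£5,000) + 0.81·u(£3,387) = 0.19·1.00 + 0.81·0.67 = 0.7327.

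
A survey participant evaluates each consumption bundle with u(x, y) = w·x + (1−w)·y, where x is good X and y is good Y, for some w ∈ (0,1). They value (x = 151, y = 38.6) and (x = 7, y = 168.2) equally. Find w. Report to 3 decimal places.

w = 0.474

u(151,38.6) = u(7,168.2) means w·151 + (1−w)·38.6 = w·7 + (1−w)·168.2.
Collecting terms: w·144 = (1−w)·129.6.
The marginal rate of substitution is 129.6/144, so w = 129.6/(144+129.6) = 0.474.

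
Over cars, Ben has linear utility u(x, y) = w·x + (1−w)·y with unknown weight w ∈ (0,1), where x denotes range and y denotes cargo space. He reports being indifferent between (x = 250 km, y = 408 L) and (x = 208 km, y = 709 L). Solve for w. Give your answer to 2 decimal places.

Indifference: w·250 + (1−w)·408 = w·208 + (1−w)·709.
w·(250−208) = (1−w)·(709−408), i.e. w·42 = (1−w)·301.
So w/(1−w) = 301/42 = 7.1667, giving w = 301/(42+301) = 0.88.

w = 0.88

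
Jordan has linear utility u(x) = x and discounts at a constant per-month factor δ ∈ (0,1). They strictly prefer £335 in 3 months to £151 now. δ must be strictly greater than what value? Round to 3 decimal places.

Comparing present values: 151 < δ^3·335.
So δ^3 > 151/335 = 0.45075; taking the cube root of both positive sides preserves the inequality.
δ > 0.45075^(1/3) = 0.767.

δ > 0.767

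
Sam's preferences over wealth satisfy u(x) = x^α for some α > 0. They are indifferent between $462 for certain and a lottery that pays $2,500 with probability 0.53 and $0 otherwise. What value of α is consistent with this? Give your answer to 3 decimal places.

α ≈ 0.376

EU(lottery) = 0.53·2500^α + 0.47·0 = 0.53·2500^α.
Setting u(462) equal to that: 462^α = 0.53·2500^α ⇒ (462/2500)^α = 0.53.
α = ln(0.53) / ln(462/2500) = -0.634878/-1.688481 ≈ 0.376.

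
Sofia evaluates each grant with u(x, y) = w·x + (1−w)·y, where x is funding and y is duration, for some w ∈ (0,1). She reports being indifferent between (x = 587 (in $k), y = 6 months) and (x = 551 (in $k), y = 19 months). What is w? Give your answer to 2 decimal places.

w = 0.27

Indifference: w·587 + (1−w)·6 = w·551 + (1−w)·19.
Collecting terms: w·36 = (1−w)·13.
So w/(1−w) = 13/36 = 0.3611, giving w = 13/(36+13) = 0.27.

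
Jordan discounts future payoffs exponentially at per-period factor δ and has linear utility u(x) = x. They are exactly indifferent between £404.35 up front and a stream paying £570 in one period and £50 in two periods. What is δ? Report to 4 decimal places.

δ ≈ 0.6700

Present value of the stream is 570·δ + 50·δ². Indifference gives 570δ + 50δ² = 404.35.
That is, 50δ² + 570δ − 404.35 = 0, a quadratic in δ.
By the quadratic formula (taking the positive root), δ = (−570 + √405770.00) / 100 ≈ 0.6700.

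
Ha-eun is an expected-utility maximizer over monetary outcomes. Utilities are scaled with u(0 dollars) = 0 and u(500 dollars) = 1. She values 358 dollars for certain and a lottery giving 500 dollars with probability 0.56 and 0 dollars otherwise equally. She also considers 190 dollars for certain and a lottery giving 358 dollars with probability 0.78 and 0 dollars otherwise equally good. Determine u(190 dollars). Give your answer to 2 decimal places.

0.44

First, u(358 dollars) = 0.56·u(500 dollars) + 0.44·u(0 dollars) = 0.56.
The second indifference gives u(190 dollars) = 0.78·u(358 dollars) + 0.22·u(0 dollars) = 0.78·0.56 + 0.22·0.00 = 0.4368.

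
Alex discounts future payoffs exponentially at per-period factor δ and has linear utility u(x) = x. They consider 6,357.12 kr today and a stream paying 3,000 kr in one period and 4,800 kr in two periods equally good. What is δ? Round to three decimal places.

δ ≈ 0.880

Present value of the stream is 3000·δ + 4800·δ². Indifference gives 3000δ + 4800δ² = 6357.12.
So 4800δ² + 3000δ − 6357.12 = 0.
The positive root is δ = [−3000 + √(3000² + 4·4800·6357.12)] / (2·4800) = (−3000 + 11448.000)/9600 ≈ 0.880.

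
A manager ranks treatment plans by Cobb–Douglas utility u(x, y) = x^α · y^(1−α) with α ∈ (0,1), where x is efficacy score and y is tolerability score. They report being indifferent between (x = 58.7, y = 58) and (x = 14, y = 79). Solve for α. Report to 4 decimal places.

Indifference: 58.7^α · 58^(1−α) = 14^α · 79^(1−α).
Taking logs: α·ln 58.7 + (1−α)·ln 58 = α·ln 14 + (1−α)·ln 79, i.e. α·1.4333824 = (1−α)·0.3090048.
With A = 1.4333824 and B = 0.3090048: α·A = (1−α)·B, so α = B/(A+B) = 0.3090048/1.7423872 ≈ 0.1773.

α ≈ 0.1773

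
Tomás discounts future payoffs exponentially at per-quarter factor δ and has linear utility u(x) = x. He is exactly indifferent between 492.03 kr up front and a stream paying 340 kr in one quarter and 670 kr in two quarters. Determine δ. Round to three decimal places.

Equating present values: 492.03 = 340δ + 670δ².
That is, 670δ² + 340δ − 492.03 = 0, a quadratic in δ.
By the quadratic formula (taking the positive root), δ = (−340 + √1434240.40) / 1340 ≈ 0.640.

δ ≈ 0.640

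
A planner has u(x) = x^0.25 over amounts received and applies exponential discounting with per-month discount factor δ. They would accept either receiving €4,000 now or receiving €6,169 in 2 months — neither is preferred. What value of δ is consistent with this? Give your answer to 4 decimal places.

Equating discounted utilities: u(4000) = δ^2·u(6169) ⇒ δ^2 = u(4000)/u(6169).
Since u(x) = x^0.25, δ^2 = (4000/6169)^0.25 = 0.64840^0.25 = 0.89735.
Hence δ = (0.89735)^(1/2) = 0.947285.

δ ≈ 0.9473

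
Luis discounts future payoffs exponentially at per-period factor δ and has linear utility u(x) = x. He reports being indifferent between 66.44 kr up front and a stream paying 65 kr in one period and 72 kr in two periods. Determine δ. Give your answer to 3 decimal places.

Equating present values: 66.44 = 65δ + 72δ².
Rearranged: 72δ² + 65δ − 66.44 = 0.
By the quadratic formula (taking the positive root), δ = (−65 + √23359.72) / 144 ≈ 0.610.

δ ≈ 0.610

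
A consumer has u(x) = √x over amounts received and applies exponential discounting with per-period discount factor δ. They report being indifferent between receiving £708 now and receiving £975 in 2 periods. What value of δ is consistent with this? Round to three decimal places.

Equating discounted utilities: u(708) = δ^2·u(975) ⇒ δ^2 = u(708)/u(975).
With u(x) = √x: δ^2 = √708/√975 = √(708/975) = 0.85215.
Taking the square root: δ = 0.85215^(1/2) ≈ 0.923.

δ ≈ 0.923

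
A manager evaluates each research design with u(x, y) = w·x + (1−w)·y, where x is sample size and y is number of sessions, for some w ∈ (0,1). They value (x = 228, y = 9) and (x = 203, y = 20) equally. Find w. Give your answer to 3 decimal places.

Equating utilities: w·228 + (1−w)·9 = w·203 + (1−w)·20.
w·(228−203) = (1−w)·(20−9), i.e. w·25 = (1−w)·11.
So w/(1−w) = 11/25 = 0.4400, giving w = 11/(25+11) = 0.306.

w = 0.306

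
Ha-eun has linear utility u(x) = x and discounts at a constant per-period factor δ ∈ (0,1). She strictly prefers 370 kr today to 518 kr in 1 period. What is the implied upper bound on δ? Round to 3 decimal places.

δ < 0.714

Comparing present values: 370 > δ·518.
Dividing through by 518 gives δ < 0.71429.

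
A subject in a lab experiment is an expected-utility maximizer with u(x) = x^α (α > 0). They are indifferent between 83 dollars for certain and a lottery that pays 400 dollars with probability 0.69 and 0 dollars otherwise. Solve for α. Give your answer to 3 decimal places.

The lottery's expected utility is 0.69·u(400) + 0.31·u(0) = 0.69·400^α (since u(0) = 0 for α > 0).
Indifference: 83^α = 0.69·400^α, so (83/400)^α = 0.69.
Taking logs: α·ln(83/400) = ln(0.69), so α = -0.371064 / -1.572624 ≈ 0.236.

α ≈ 0.236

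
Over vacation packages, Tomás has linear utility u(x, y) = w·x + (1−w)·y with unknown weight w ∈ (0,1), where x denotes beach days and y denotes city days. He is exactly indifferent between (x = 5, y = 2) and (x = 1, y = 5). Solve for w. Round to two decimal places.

Equating utilities: w·5 + (1−w)·2 = w·1 + (1−w)·5.
w·(5−1) = (1−w)·(5−2), i.e. w·4 = (1−w)·3.
So w/(1−w) = 3/4 = 0.7500, giving w = 3/(4+3) = 0.43.

w = 0.43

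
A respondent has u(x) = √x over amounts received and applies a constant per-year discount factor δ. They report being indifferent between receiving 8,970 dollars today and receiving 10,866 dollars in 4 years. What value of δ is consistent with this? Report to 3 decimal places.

Indifference means u(8970) = δ^4 · u(10866), so δ^4 = u(8970)/u(10866).
With u(x) = √x: δ^4 = √8970/√10866 = √(8970/10866) = 0.90858.
Taking the 4th root: δ = 0.90858^(1/4) ≈ 0.976.

δ ≈ 0.976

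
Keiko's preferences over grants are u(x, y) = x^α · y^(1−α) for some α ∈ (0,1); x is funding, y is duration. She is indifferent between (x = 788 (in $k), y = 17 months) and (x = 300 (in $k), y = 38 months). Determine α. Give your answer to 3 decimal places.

α ≈ 0.454

Set the two utilities equal: 788^α·17^(1−α) = 300^α·38^(1−α).
Taking logs: α·ln 788 + (1−α)·ln 17 = α·ln 300 + (1−α)·ln 38, i.e. α·0.965716 = (1−α)·0.804373.
Thus α·(1.770089) = 0.804373, so α = 0.804373/1.770089 ≈ 0.454.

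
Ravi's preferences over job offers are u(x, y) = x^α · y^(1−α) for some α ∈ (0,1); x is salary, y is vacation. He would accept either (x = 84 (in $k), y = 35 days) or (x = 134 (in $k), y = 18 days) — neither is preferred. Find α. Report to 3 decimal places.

α ≈ 0.587

Set the two utilities equal: 84^α·35^(1−α) = 134^α·18^(1−α).
Taking logs: α·ln 84 + (1−α)·ln 35 = α·ln 134 + (1−α)·ln 18, i.e. α·-0.467023 = (1−α)·-0.664976.
So α/(1−α) = (-0.664976)/(-0.467023) = 1.423861, and α = 1.423861/2.423861 ≈ 0.587.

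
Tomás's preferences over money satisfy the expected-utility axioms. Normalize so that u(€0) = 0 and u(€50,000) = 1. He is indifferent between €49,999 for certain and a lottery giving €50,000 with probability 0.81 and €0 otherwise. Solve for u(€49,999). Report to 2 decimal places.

0.81

u(€49,999) equals the lottery's expected utility: 0.81·1 + 0.19·0 = 0.81.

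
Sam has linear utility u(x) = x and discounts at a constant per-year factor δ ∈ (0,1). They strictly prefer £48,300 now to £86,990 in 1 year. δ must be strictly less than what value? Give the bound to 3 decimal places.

Comparing present values: 48300 > δ·86990.
So δ < 48300/86990 = 0.55524.

δ < 0.555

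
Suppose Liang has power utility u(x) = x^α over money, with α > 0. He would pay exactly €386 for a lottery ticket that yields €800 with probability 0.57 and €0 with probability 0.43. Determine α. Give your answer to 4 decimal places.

EU(lottery) = 0.57·800^α + 0.43·0 = 0.57·800^α.
Indifference: 386^α = 0.57·800^α, so (386/800)^α = 0.57.
α = ln(0.57) / ln(386/800) = -0.5621189/-0.7287744 ≈ 0.7713.

α ≈ 0.7713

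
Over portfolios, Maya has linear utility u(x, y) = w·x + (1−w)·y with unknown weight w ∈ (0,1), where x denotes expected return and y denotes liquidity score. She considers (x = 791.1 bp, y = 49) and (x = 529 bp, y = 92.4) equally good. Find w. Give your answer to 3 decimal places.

Equating utilities: w·791.1 + (1−w)·49 = w·529 + (1−w)·92.4.
Collecting terms: w·262.1 = (1−w)·43.4.
So w/(1−w) = 43.4/262.1 = 0.1656, giving w = 43.4/(262.1+43.4) = 0.142.

w = 0.142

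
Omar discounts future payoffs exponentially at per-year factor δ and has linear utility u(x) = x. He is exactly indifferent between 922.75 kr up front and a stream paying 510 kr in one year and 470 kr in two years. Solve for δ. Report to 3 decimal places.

δ ≈ 0.960

Equating present values: 922.75 = 510δ + 470δ².
That is, 470δ² + 510δ − 922.75 = 0, a quadratic in δ.
δ = (−510 + √(510² + 4·470·922.75)) / (2·470) = (−510 + √1994870.00) / 940 ≈ 0.960.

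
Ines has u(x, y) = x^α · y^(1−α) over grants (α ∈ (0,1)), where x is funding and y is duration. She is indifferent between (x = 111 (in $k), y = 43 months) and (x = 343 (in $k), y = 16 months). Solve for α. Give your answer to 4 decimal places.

Set the two utilities equal: 111^α·43^(1−α) = 343^α·16^(1−α).
Rearrange to (111/343)^α = (16/43)^(1−α) and take logs: α·-1.1282002 = (1−α)·-0.9886114.
So α/(1−α) = (-0.9886114)/(-1.1282002) = 0.8762730, and α = 0.8762730/1.8762730 ≈ 0.4670.

α ≈ 0.4670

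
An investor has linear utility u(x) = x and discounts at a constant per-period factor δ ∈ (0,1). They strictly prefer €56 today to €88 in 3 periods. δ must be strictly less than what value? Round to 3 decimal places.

δ < 0.860

Under u(x) = x this choice says 56 > δ^3·88.
Dividing by 88: δ^3 < 0.63636. Both sides are positive, so the cube root keeps the direction.
δ < 0.63636^(1/3) = 0.860.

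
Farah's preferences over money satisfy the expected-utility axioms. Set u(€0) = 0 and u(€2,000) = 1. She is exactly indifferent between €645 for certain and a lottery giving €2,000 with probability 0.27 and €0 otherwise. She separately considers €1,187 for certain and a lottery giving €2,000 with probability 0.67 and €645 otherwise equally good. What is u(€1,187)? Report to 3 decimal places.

From the first indifference, u(€645) = 0.27·u(€2,000) + 0.73·u(€0) = 0.27·1 + 0.73·0 = 0.27.
Chaining: u(€1,187) = 0.67·1.00 + 0.33·0.27 = 0.7591.

0.759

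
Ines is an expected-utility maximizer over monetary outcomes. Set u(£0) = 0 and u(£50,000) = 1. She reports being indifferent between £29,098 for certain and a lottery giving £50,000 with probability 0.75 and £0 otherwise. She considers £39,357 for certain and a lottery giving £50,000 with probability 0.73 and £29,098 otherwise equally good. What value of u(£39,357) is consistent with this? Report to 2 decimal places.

The first gamble pins u(£29,098): it must equal 0.75·1 + 0.25·0 = 0.75.
The second indifference gives u(£39,357) = 0.73·u(£50,000) + 0.27·u(£29,098) = 0.73·1.00 + 0.27·0.75 = 0.9325.

0.93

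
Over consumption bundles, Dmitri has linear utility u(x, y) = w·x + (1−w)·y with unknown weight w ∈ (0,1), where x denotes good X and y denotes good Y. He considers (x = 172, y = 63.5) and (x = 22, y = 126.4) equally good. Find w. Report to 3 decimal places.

w = 0.295

Indifference: w·172 + (1−w)·63.5 = w·22 + (1−w)·126.4.
Collecting terms: w·150 = (1−w)·62.9.
The marginal rate of substitution is 62.9/150, so w = 62.9/(150+62.9) = 0.295.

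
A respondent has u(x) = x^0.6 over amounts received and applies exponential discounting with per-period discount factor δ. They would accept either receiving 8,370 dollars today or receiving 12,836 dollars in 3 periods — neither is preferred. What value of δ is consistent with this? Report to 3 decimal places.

The payoff in 3 periods is discounted by δ^3, so u(8370) = δ^3·u(12836) and δ^3 = u(8370)/u(12836).
With u(x) = x^0.6: δ^3 = 8370^0.6/12836^0.6 = (8370/12836)^0.6 = 0.77371.
So δ = 0.77371^(1/3) ≈ 0.918.

δ ≈ 0.918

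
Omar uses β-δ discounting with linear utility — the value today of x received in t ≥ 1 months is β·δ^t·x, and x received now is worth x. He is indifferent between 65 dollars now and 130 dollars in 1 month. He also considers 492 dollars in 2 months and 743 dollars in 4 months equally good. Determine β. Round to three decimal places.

β ≈ 0.614

Both payoffs in the second observation are in the future, so β drops out: δ^2·492 = δ^4·743 ⇒ δ^2 = 492/743 = 0.66218, so δ = 0.81374.
Now use the now-vs-future pair: 65 = β·δ·130 gives β = 65/(0.81374·130) ≈ 0.614.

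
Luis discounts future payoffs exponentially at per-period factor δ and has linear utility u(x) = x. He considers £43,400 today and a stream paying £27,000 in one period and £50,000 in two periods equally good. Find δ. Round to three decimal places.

δ ≈ 0.700

The stream is worth 27000δ + 50000δ² today, so 27000δ + 50000δ² = 43400.
That is, 50000δ² + 27000δ − 43400 = 0, a quadratic in δ.
By the quadratic formula (taking the positive root), δ = (−27000 + √9409000000.00) / 100000 ≈ 0.700.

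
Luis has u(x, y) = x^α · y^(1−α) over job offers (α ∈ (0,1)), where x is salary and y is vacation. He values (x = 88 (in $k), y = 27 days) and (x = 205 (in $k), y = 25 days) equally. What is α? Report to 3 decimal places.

The Cobb–Douglas utilities coincide, so 88^α·27^(1−α) = 205^α·25^(1−α).
Taking logs: α·ln 88 + (1−α)·ln 27 = α·ln 205 + (1−α)·ln 25, i.e. α·-0.845673 = (1−α)·-0.076961.
So α/(1−α) = (-0.076961)/(-0.845673) = 0.091006, and α = 0.091006/1.091006 ≈ 0.083.

α ≈ 0.083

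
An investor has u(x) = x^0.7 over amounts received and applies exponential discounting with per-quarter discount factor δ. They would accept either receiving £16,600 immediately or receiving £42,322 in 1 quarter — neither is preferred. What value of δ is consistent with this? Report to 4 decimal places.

δ ≈ 0.5194

Equating discounted utilities: u(16600) = δ·u(42322) ⇒ δ = u(16600)/u(42322).
With u(x) = x^0.7: δ = 16600^0.7/42322^0.7 = (16600/42322)^0.7 = 0.51937.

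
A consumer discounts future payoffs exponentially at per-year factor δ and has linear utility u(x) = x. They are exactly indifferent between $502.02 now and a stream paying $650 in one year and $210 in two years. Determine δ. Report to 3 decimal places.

δ ≈ 0.640

The stream is worth 650δ + 210δ² today, so 650δ + 210δ² = 502.02.
Rearranged: 210δ² + 650δ − 502.02 = 0.
By the quadratic formula (taking the positive root), δ = (−650 + √844196.80) / 420 ≈ 0.640.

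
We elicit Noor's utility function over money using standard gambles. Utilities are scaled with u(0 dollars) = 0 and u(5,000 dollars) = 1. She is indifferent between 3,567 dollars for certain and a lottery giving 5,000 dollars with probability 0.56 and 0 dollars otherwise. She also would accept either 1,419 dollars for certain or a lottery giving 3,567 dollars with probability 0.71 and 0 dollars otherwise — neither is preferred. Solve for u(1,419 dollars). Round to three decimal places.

The first gamble pins u(3,567 dollars): it must equal 0.56·1 + 0.44·0 = 0.56.
Chaining: u(1,419 dollars) = 0.71·0.56 + 0.29·0.00 = 0.3976.

0.398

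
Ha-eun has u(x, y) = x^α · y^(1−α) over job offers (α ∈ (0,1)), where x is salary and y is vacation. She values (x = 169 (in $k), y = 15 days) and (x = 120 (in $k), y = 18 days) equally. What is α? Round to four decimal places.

α ≈ 0.3475

The Cobb–Douglas utilities coincide, so 169^α·15^(1−α) = 120^α·18^(1−α).
(169/120)^α = (18/15)^(1−α); take logs: α·ln(169/120) = (1−α)·ln(18/15), i.e. α·0.3424070 = (1−α)·0.1823216.
With A = 0.3424070 and B = 0.1823216: α·A = (1−α)·B, so α = B/(A+B) = 0.1823216/0.5247286 ≈ 0.3475.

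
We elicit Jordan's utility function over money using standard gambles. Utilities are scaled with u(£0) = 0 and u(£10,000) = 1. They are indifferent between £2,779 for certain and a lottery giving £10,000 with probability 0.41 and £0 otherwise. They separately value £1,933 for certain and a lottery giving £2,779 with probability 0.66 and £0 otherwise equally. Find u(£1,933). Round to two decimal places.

0.27

From the first indifference, u(£2,779) = 0.41·u(£10,000) + 0.59·u(£0) = 0.41·1 + 0.59·0 = 0.41.
Then u(£1,933) = 0.66·u(£2,779) + 0.34·u(£0) = 0.66·0.41 + 0.34·0.00 = 0.2706.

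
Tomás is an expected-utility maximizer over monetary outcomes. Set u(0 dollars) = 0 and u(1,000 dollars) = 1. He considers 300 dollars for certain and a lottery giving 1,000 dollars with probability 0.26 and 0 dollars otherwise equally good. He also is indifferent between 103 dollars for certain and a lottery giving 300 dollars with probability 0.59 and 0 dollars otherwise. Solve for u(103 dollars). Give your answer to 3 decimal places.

First, u(300 dollars) = 0.26·u(1,000 dollars) + 0.74·u(0 dollars) = 0.26.
Chaining: u(103 dollars) = 0.59·0.26 + 0.41·0.00 = 0.1534.

0.153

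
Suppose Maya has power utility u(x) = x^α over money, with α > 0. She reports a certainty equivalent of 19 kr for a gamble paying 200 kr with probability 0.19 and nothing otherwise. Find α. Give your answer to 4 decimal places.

α ≈ 0.7055

The lottery's expected utility is 0.19·u(200) + 0.81·u(0) = 0.19·200^α (since u(0) = 0 for α > 0).
Indifference: 19^α = 0.19·200^α, so (19/200)^α = 0.19.
α = ln(0.19) / ln(19/200) = -1.6607312/-2.3538784 ≈ 0.7055.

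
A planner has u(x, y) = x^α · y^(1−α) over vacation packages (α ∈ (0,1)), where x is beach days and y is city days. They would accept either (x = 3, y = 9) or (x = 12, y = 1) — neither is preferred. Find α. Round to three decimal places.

Indifference: 3^α · 9^(1−α) = 12^α · 1^(1−α).
Rearrange to (3/12)^α = (1/9)^(1−α) and take logs: α·-1.386294 = (1−α)·-2.197225.
With A = -1.386294 and B = -2.197225: α·A = (1−α)·B, so α = B/(A+B) = -2.197225/-3.583519 ≈ 0.613.

α ≈ 0.613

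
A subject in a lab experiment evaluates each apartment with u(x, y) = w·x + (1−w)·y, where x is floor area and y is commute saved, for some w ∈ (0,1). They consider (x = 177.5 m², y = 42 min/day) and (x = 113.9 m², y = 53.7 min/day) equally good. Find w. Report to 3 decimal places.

u(177.5,42) = u(113.9,53.7) means w·177.5 + (1−w)·42 = w·113.9 + (1−w)·53.7.
Collecting terms: w·63.6 = (1−w)·11.7.
Hence w = 11.7/(63.6+11.7) = 11.7/75.3 = 0.155.

w = 0.155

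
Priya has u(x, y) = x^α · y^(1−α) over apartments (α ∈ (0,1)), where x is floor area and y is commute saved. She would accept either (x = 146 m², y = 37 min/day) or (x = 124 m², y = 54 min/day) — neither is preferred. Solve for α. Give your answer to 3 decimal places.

α ≈ 0.698

Indifference: 146^α · 37^(1−α) = 124^α · 54^(1−α).
(146/124)^α = (54/37)^(1−α); take logs: α·ln(146/124) = (1−α)·ln(54/37), i.e. α·0.163325 = (1−α)·0.378066.
Thus α·(0.541391) = 0.378066, so α = 0.378066/0.541391 ≈ 0.698.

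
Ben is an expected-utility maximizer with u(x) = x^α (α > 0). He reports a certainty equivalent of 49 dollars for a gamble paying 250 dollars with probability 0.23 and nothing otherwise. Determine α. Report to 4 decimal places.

Since u(0) = 0, the lottery's EU is 0.23·250^α.
Indifference: 49^α = 0.23·250^α, so (49/250)^α = 0.23.
Take logs: α = ln 0.23 / ln(49/250) ≈ 0.901841.

α ≈ 0.9018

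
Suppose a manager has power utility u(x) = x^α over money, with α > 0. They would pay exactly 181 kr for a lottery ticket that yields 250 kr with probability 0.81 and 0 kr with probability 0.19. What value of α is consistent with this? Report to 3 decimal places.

Since u(0) = 0, the lottery's EU is 0.81·250^α.
Indifference: 181^α = 0.81·250^α, so (181/250)^α = 0.81.
α = ln(0.81) / ln(181/250) = -0.210721/-0.322964 ≈ 0.652.

α ≈ 0.652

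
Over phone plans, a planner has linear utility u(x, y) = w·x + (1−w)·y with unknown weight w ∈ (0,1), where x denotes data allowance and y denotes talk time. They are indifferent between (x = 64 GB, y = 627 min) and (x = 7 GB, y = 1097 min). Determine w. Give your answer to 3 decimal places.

Equating utilities: w·64 + (1−w)·627 = w·7 + (1−w)·1097.
w·(64−7) = (1−w)·(1097−627), i.e. w·57 = (1−w)·470.
Hence w = 470/(57+470) = 470/527 = 0.892.

w = 0.892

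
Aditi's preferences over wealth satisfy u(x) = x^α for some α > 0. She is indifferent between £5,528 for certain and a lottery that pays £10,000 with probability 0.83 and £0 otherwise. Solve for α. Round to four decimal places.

The lottery's expected utility is 0.83·u(10000) + 0.17·u(0) = 0.83·10000^α (since u(0) = 0 for α > 0).
Setting u(5528) equal to that: 5528^α = 0.83·10000^α ⇒ (5528/10000)^α = 0.83.
Take logs: α = ln 0.83 / ln(5528/10000) ≈ 0.314343.

α ≈ 0.3143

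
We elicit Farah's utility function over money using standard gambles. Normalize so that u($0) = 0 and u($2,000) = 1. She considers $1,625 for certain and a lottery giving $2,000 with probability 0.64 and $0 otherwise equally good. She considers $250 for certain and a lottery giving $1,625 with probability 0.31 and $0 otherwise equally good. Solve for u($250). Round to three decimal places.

0.198

The first gamble pins u($1,625): it must equal 0.64·1 + 0.36·0 = 0.64.
Chaining: u($250) = 0.31·0.64 + 0.69·0.00 = 0.1984.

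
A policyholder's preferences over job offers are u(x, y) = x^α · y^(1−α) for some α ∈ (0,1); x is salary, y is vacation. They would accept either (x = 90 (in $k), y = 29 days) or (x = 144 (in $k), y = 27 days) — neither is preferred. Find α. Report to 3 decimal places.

The Cobb–Douglas utilities coincide, so 90^α·29^(1−α) = 144^α·27^(1−α).
(90/144)^α = (27/29)^(1−α); take logs: α·ln(90/144) = (1−α)·ln(27/29), i.e. α·-0.470004 = (1−α)·-0.071459.
So α/(1−α) = (-0.071459)/(-0.470004) = 0.152039, and α = 0.152039/1.152039 ≈ 0.132.

α ≈ 0.132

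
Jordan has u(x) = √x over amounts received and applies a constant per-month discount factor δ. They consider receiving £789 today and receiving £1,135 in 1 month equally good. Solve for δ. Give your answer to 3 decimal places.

Equating discounted utilities: u(789) = δ·u(1135) ⇒ δ = u(789)/u(1135).
With u(x) = √x: δ = √789/√1135 = √(789/1135) = 0.83376.

δ ≈ 0.834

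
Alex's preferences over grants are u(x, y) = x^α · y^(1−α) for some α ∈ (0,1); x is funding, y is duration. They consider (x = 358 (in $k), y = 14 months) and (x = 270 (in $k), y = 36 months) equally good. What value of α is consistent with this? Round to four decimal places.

The Cobb–Douglas utilities coincide, so 358^α·14^(1−α) = 270^α·36^(1−α).
Taking logs: α·ln 358 + (1−α)·ln 14 = α·ln 270 + (1−α)·ln 36, i.e. α·0.2821110 = (1−α)·0.9444616.
So α/(1−α) = (0.9444616)/(0.2821110) = 3.3478368, and α = 3.3478368/4.3478368 ≈ 0.7700.

α ≈ 0.7700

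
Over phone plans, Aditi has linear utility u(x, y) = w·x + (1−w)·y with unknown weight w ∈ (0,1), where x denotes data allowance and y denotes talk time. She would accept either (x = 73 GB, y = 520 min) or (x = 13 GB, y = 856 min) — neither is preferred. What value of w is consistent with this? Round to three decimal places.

u(73,520) = u(13,856) means w·73 + (1−w)·520 = w·13 + (1−w)·856.
w·(73−13) = (1−w)·(856−520), i.e. w·60 = (1−w)·336.
The marginal rate of substitution is 336/60, so w = 336/(60+336) = 0.848.

w = 0.848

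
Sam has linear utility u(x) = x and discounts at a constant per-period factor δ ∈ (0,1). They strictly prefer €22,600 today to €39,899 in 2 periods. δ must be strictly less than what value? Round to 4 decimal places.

δ < 0.7526

Under u(x) = x this choice says 22600 > δ^2·39899.
Dividing by 39899: δ^2 < 0.56643. Both sides are positive, so the square root keeps the direction.
δ < (22600/39899)^(1/2) ≈ 0.7526.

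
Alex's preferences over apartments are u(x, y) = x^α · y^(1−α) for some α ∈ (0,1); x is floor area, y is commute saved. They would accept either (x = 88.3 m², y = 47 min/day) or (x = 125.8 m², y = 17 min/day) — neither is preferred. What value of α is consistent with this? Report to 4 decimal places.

Indifference: 88.3^α · 47^(1−α) = 125.8^α · 17^(1−α).
Rearrange to (88.3/125.8)^α = (17/47)^(1−α) and take logs: α·-0.3539532 = (1−α)·-1.0169343.
Thus α·(-1.3708875) = -1.0169343, so α = -1.0169343/-1.3708875 ≈ 0.7418.

α ≈ 0.7418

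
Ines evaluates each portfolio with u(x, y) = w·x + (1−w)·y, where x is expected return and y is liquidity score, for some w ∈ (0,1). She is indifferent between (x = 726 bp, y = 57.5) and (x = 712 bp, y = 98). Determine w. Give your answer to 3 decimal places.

w = 0.743

Indifference: w·726 + (1−w)·57.5 = w·712 + (1−w)·98.
Collecting terms: w·14 = (1−w)·40.5.
Hence w = 40.5/(14+40.5) = 40.5/54.5 = 0.743.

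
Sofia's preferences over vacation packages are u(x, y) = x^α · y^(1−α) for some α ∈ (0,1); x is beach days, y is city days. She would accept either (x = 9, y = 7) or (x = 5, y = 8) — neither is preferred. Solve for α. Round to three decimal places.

α ≈ 0.185

Set the two utilities equal: 9^α·7^(1−α) = 5^α·8^(1−α).
Rearrange to (9/5)^α = (8/7)^(1−α) and take logs: α·0.587787 = (1−α)·0.133531.
So α/(1−α) = (0.133531)/(0.587787) = 0.227176, and α = 0.227176/1.227176 ≈ 0.185.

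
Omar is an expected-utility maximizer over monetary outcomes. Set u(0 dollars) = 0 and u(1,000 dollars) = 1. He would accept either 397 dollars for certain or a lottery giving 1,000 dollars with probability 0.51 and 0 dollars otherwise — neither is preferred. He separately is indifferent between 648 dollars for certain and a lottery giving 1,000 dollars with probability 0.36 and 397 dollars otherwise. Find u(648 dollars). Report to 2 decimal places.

0.69

First, u(397 dollars) = 0.51·u(1,000 dollars) + 0.49·u(0 dollars) = 0.51.
Chaining: u(648 dollars) = 0.36·1.00 + 0.64·0.51 = 0.6864.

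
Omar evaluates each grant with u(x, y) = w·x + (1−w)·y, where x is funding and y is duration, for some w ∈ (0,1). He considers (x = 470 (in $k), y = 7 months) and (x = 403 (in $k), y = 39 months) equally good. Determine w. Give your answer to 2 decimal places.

w = 0.32

Indifference: w·470 + (1−w)·7 = w·403 + (1−w)·39.
w·(470−403) = (1−w)·(39−7), i.e. w·67 = (1−w)·32.
So w/(1−w) = 32/67 = 0.4776, giving w = 32/(67+32) = 0.32.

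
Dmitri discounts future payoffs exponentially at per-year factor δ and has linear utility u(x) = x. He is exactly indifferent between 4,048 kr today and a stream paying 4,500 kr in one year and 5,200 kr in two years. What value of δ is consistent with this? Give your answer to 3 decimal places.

δ ≈ 0.550

The stream is worth 4500δ + 5200δ² today, so 4500δ + 5200δ² = 4048.
That is, 5200δ² + 4500δ − 4048 = 0, a quadratic in δ.
By the quadratic formula (taking the positive root), δ = (−4500 + √104448400.00) / 10400 ≈ 0.550.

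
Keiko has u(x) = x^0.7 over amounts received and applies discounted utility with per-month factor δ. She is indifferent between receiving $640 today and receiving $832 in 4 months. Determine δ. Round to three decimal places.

The payoff in 4 months is discounted by δ^4, so u(640) = δ^4·u(832) and δ^4 = u(640)/u(832).
Since u(x) = x^0.7, δ^4 = (640/832)^0.7 = 0.76923^0.7 = 0.83222.
Taking the 4th root: δ = 0.83222^(1/4) ≈ 0.955.

δ ≈ 0.955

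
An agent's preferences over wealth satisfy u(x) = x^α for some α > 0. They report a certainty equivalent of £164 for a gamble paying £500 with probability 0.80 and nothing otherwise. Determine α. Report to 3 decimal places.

α ≈ 0.200

Since u(0) = 0, the lottery's EU is 0.80·500^α.
Indifference: 164^α = 0.80·500^α, so (164/500)^α = 0.80.
Taking logs: α·ln(164/500) = ln(0.80), so α = -0.223144 / -1.114742 ≈ 0.200.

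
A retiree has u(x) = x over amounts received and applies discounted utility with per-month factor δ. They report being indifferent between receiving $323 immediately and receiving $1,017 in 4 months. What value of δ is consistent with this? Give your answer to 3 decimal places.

The payoff in 4 months is discounted by δ^4, so u(323) = δ^4·u(1017) and δ^4 = u(323)/u(1017).
With u(x) = x: δ^4 = 323/1017 = 0.31760.
Taking the 4th root: δ = 0.31760^(1/4) ≈ 0.751.

δ ≈ 0.751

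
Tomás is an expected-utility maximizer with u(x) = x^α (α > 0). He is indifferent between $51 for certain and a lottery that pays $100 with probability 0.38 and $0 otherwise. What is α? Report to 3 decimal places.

The lottery's expected utility is 0.38·u(100) + 0.62·u(0) = 0.38·100^α (since u(0) = 0 for α > 0).
Equating: 51^α = 0.38·100^α, i.e. 0.5100^α = 0.38.
α = ln(0.38) / ln(51/100) = -0.967584/-0.673345 ≈ 1.437.

α ≈ 1.437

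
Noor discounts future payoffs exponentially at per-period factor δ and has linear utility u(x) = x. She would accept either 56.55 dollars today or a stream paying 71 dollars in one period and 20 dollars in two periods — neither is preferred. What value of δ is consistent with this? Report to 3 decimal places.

δ ≈ 0.670

Equating present values: 56.55 = 71δ + 20δ².
Rearranged: 20δ² + 71δ − 56.55 = 0.
δ = (−71 + √(71² + 4·20·56.55)) / (2·20) = (−71 + √9565.00) / 40 ≈ 0.670.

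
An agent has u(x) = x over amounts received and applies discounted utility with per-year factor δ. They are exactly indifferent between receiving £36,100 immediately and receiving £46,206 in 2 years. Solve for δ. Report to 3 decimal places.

δ ≈ 0.884

Indifference means u(36100) = δ^2 · u(46206), so δ^2 = u(36100)/u(46206).
With u(x) = x: δ^2 = 36100/46206 = 0.78128.
Hence δ = (0.78128)^(1/2) = 0.88390.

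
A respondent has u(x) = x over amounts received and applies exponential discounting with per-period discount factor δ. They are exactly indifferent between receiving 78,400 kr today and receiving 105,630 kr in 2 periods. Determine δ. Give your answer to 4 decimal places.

δ ≈ 0.8615

Indifference means u(78400) = δ^2 · u(105630), so δ^2 = u(78400)/u(105630).
With u(x) = x: δ^2 = 78400/105630 = 0.74221.
So δ = 0.74221^(1/2) ≈ 0.8615.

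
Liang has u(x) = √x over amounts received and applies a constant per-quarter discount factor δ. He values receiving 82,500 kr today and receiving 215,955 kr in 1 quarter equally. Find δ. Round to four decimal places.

The payoff in 1 quarter is discounted by δ, so u(82500) = δ·u(215955) and δ = u(82500)/u(215955).
With u(x) = √x: δ = √82500/√215955 = √(82500/215955) = 0.61808.

δ ≈ 0.6181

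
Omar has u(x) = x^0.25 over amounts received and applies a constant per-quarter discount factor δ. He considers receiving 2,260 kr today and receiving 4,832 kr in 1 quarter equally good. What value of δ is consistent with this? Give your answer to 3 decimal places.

Indifference means u(2260) = δ · u(4832), so δ = u(2260)/u(4832).
With u(x) = x^0.25: δ = 2260^0.25/4832^0.25 = (2260/4832)^0.25 = 0.82698.

δ ≈ 0.827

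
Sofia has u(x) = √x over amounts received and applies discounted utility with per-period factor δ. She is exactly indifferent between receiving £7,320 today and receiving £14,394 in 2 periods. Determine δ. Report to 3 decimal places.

δ ≈ 0.844

Equating discounted utilities: u(7320) = δ^2·u(14394) ⇒ δ^2 = u(7320)/u(14394).
Since u(x) = √x, δ^2 = √(7320/14394) = 0.71312.
Hence δ = (0.71312)^(1/2) = 0.84447.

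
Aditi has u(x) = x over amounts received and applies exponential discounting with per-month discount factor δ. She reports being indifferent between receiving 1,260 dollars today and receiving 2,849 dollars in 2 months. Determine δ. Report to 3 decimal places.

δ ≈ 0.665

Indifference means u(1260) = δ^2 · u(2849), so δ^2 = u(1260)/u(2849).
With u(x) = x: δ^2 = 1260/2849 = 0.44226.
Hence δ = (0.44226)^(1/2) = 0.66503.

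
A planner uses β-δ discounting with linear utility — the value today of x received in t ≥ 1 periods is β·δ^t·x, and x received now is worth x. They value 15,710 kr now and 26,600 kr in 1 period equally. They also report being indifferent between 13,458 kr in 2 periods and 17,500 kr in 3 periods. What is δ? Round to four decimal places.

δ ≈ 0.7690

The second indifference involves only future payoffs, so β cancels: β·δ^2·13458 = β·δ^3·17500, giving δ = 13458/17500 = 0.76903.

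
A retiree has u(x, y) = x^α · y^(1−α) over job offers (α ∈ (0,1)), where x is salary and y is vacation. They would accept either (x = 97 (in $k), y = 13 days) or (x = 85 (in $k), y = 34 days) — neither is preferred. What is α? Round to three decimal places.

The Cobb–Douglas utilities coincide, so 97^α·13^(1−α) = 85^α·34^(1−α).
Taking logs: α·ln 97 + (1−α)·ln 13 = α·ln 85 + (1−α)·ln 34, i.e. α·0.132060 = (1−α)·0.961411.
Thus α·(1.093471) = 0.961411, so α = 0.961411/1.093471 ≈ 0.879.

α ≈ 0.879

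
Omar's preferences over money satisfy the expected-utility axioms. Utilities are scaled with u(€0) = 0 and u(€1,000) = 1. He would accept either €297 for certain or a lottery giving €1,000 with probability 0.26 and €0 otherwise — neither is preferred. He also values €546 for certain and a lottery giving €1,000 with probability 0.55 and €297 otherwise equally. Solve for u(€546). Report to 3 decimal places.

From the first indifference, u(€297) = 0.26·u(€1,000) + 0.74·u(€0) = 0.26·1 + 0.74·0 = 0.26.
The second indifference gives u(€546) = 0.55·u(€1,000) + 0.45·u(€297) = 0.55·1.00 + 0.45·0.26 = 0.6670.

0.667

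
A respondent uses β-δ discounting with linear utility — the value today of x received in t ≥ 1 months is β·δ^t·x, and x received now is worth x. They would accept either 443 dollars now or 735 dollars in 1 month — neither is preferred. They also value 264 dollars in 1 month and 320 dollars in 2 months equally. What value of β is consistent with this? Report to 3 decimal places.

β ≈ 0.731

The second indifference involves only future payoffs, so β cancels: β·δ^1·264 = β·δ^2·320, giving δ = 264/320 = 0.82500.
Now use the now-vs-future pair: 443 = β·δ·735 gives β = 443/(0.82500·735) ≈ 0.731.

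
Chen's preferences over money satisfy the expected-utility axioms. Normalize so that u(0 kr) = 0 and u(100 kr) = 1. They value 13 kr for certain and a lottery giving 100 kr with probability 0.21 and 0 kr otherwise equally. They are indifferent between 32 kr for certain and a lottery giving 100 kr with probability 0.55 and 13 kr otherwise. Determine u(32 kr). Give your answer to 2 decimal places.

First, u(13 kr) = 0.21·u(100 kr) + 0.79·u(0 kr) = 0.21.
Then u(32 kr) = 0.55·u(100 kr) + 0.45·u(13 kr) = 0.55·1.00 + 0.45·0.21 = 0.6445.

0.64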